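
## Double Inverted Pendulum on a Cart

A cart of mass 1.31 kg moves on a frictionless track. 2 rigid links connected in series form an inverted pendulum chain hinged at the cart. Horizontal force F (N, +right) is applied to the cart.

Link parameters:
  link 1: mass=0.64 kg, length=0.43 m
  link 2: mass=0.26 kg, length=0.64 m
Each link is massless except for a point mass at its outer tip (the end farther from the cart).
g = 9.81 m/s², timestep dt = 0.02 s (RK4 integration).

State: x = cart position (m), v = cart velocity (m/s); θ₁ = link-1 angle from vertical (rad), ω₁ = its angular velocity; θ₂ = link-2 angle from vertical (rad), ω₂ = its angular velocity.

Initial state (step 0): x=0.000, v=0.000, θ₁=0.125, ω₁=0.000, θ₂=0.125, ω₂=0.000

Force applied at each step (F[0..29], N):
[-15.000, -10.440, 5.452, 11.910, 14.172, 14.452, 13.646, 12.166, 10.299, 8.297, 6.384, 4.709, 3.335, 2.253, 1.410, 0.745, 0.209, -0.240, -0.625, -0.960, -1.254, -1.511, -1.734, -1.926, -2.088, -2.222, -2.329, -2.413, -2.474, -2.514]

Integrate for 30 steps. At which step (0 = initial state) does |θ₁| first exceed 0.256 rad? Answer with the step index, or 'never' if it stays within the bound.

apply F[0]=-15.000 → step 1: x=-0.002, v=-0.243, θ₁=0.131, ω₁=0.619, θ₂=0.125, ω₂=-0.001
apply F[1]=-10.440 → step 2: x=-0.009, v=-0.418, θ₁=0.148, ω₁=1.087, θ₂=0.125, ω₂=-0.006
apply F[2]=+5.452 → step 3: x=-0.017, v=-0.356, θ₁=0.169, ω₁=1.023, θ₂=0.125, ω₂=-0.020
apply F[3]=+11.910 → step 4: x=-0.022, v=-0.200, θ₁=0.187, ω₁=0.759, θ₂=0.124, ω₂=-0.046
apply F[4]=+14.172 → step 5: x=-0.024, v=-0.014, θ₁=0.199, ω₁=0.435, θ₂=0.123, ω₂=-0.080
apply F[5]=+14.452 → step 6: x=-0.023, v=0.175, θ₁=0.204, ω₁=0.113, θ₂=0.121, ω₂=-0.121
apply F[6]=+13.646 → step 7: x=-0.018, v=0.352, θ₁=0.204, ω₁=-0.178, θ₂=0.118, ω₂=-0.163
apply F[7]=+12.166 → step 8: x=-0.009, v=0.507, θ₁=0.198, ω₁=-0.423, θ₂=0.114, ω₂=-0.204
apply F[8]=+10.299 → step 9: x=0.002, v=0.636, θ₁=0.187, ω₁=-0.613, θ₂=0.110, ω₂=-0.243
apply F[9]=+8.297 → step 10: x=0.016, v=0.738, θ₁=0.174, ω₁=-0.748, θ₂=0.105, ω₂=-0.276
apply F[10]=+6.384 → step 11: x=0.032, v=0.812, θ₁=0.158, ω₁=-0.832, θ₂=0.099, ω₂=-0.304
apply F[11]=+4.709 → step 12: x=0.048, v=0.864, θ₁=0.141, ω₁=-0.874, θ₂=0.092, ω₂=-0.327
apply F[12]=+3.335 → step 13: x=0.066, v=0.898, θ₁=0.124, ω₁=-0.883, θ₂=0.086, ω₂=-0.345
apply F[13]=+2.253 → step 14: x=0.084, v=0.917, θ₁=0.106, ω₁=-0.870, θ₂=0.079, ω₂=-0.359
apply F[14]=+1.410 → step 15: x=0.103, v=0.926, θ₁=0.089, ω₁=-0.842, θ₂=0.071, ω₂=-0.368
apply F[15]=+0.745 → step 16: x=0.121, v=0.927, θ₁=0.072, ω₁=-0.805, θ₂=0.064, ω₂=-0.374
apply F[16]=+0.209 → step 17: x=0.140, v=0.922, θ₁=0.057, ω₁=-0.763, θ₂=0.057, ω₂=-0.375
apply F[17]=-0.240 → step 18: x=0.158, v=0.912, θ₁=0.042, ω₁=-0.718, θ₂=0.049, ω₂=-0.374
apply F[18]=-0.625 → step 19: x=0.176, v=0.898, θ₁=0.028, ω₁=-0.671, θ₂=0.042, ω₂=-0.370
apply F[19]=-0.960 → step 20: x=0.194, v=0.880, θ₁=0.015, ω₁=-0.623, θ₂=0.034, ω₂=-0.363
apply F[20]=-1.254 → step 21: x=0.211, v=0.860, θ₁=0.003, ω₁=-0.575, θ₂=0.027, ω₂=-0.354
apply F[21]=-1.511 → step 22: x=0.228, v=0.837, θ₁=-0.008, ω₁=-0.528, θ₂=0.020, ω₂=-0.343
apply F[22]=-1.734 → step 23: x=0.245, v=0.812, θ₁=-0.018, ω₁=-0.482, θ₂=0.013, ω₂=-0.330
apply F[23]=-1.926 → step 24: x=0.261, v=0.786, θ₁=-0.027, ω₁=-0.437, θ₂=0.007, ω₂=-0.316
apply F[24]=-2.088 → step 25: x=0.276, v=0.758, θ₁=-0.035, ω₁=-0.393, θ₂=0.001, ω₂=-0.301
apply F[25]=-2.222 → step 26: x=0.291, v=0.729, θ₁=-0.043, ω₁=-0.351, θ₂=-0.005, ω₂=-0.285
apply F[26]=-2.329 → step 27: x=0.305, v=0.700, θ₁=-0.049, ω₁=-0.311, θ₂=-0.011, ω₂=-0.269
apply F[27]=-2.413 → step 28: x=0.319, v=0.670, θ₁=-0.055, ω₁=-0.273, θ₂=-0.016, ω₂=-0.252
apply F[28]=-2.474 → step 29: x=0.332, v=0.640, θ₁=-0.060, ω₁=-0.237, θ₂=-0.021, ω₂=-0.235
apply F[29]=-2.514 → step 30: x=0.345, v=0.610, θ₁=-0.065, ω₁=-0.203, θ₂=-0.025, ω₂=-0.218
max |θ₁| = 0.204 ≤ 0.256 over all 31 states.

Answer: never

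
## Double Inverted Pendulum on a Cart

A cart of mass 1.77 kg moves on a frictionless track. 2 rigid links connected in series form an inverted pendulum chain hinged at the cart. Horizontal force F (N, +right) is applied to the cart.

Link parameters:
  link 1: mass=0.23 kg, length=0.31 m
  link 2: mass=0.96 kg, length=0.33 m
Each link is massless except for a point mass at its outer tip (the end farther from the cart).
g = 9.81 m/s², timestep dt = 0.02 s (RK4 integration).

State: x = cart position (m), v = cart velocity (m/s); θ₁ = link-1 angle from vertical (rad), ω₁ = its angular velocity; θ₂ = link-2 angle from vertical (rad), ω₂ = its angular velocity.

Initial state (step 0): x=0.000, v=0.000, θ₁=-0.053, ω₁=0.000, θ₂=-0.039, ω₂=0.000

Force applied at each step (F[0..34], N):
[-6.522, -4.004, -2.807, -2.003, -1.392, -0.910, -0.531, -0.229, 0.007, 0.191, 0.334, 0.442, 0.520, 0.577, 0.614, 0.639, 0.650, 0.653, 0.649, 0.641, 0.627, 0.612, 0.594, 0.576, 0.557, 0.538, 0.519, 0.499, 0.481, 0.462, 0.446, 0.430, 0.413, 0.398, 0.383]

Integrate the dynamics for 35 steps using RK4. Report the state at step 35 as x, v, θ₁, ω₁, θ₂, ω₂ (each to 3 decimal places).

Answer: x=-0.071, v=-0.032, θ₁=0.011, ω₁=-0.008, θ₂=0.011, ω₂=-0.004

Derivation:
apply F[0]=-6.522 → step 1: x=-0.001, v=-0.067, θ₁=-0.052, ω₁=0.145, θ₂=-0.039, ω₂=0.043
apply F[1]=-4.004 → step 2: x=-0.002, v=-0.105, θ₁=-0.048, ω₁=0.206, θ₂=-0.037, ω₂=0.080
apply F[2]=-2.807 → step 3: x=-0.005, v=-0.131, θ₁=-0.044, ω₁=0.235, θ₂=-0.035, ω₂=0.109
apply F[3]=-2.003 → step 4: x=-0.008, v=-0.148, θ₁=-0.039, ω₁=0.245, θ₂=-0.033, ω₂=0.130
apply F[4]=-1.392 → step 5: x=-0.011, v=-0.159, θ₁=-0.034, ω₁=0.245, θ₂=-0.030, ω₂=0.145
apply F[5]=-0.910 → step 6: x=-0.014, v=-0.165, θ₁=-0.029, ω₁=0.237, θ₂=-0.027, ω₂=0.154
apply F[6]=-0.531 → step 7: x=-0.017, v=-0.168, θ₁=-0.025, ω₁=0.225, θ₂=-0.024, ω₂=0.158
apply F[7]=-0.229 → step 8: x=-0.021, v=-0.167, θ₁=-0.020, ω₁=0.210, θ₂=-0.021, ω₂=0.157
apply F[8]=+0.007 → step 9: x=-0.024, v=-0.165, θ₁=-0.016, ω₁=0.193, θ₂=-0.018, ω₂=0.154
apply F[9]=+0.191 → step 10: x=-0.027, v=-0.161, θ₁=-0.013, ω₁=0.176, θ₂=-0.015, ω₂=0.147
apply F[10]=+0.334 → step 11: x=-0.030, v=-0.156, θ₁=-0.009, ω₁=0.159, θ₂=-0.012, ω₂=0.140
apply F[11]=+0.442 → step 12: x=-0.033, v=-0.150, θ₁=-0.006, ω₁=0.143, θ₂=-0.009, ω₂=0.131
apply F[12]=+0.520 → step 13: x=-0.036, v=-0.143, θ₁=-0.004, ω₁=0.127, θ₂=-0.007, ω₂=0.121
apply F[13]=+0.577 → step 14: x=-0.039, v=-0.136, θ₁=-0.001, ω₁=0.112, θ₂=-0.004, ω₂=0.111
apply F[14]=+0.614 → step 15: x=-0.042, v=-0.129, θ₁=0.001, ω₁=0.098, θ₂=-0.002, ω₂=0.101
apply F[15]=+0.639 → step 16: x=-0.044, v=-0.122, θ₁=0.003, ω₁=0.086, θ₂=-0.000, ω₂=0.091
apply F[16]=+0.650 → step 17: x=-0.047, v=-0.115, θ₁=0.004, ω₁=0.074, θ₂=0.001, ω₂=0.081
apply F[17]=+0.653 → step 18: x=-0.049, v=-0.109, θ₁=0.006, ω₁=0.063, θ₂=0.003, ω₂=0.072
apply F[18]=+0.649 → step 19: x=-0.051, v=-0.102, θ₁=0.007, ω₁=0.054, θ₂=0.004, ω₂=0.063
apply F[19]=+0.641 → step 20: x=-0.053, v=-0.096, θ₁=0.008, ω₁=0.045, θ₂=0.005, ω₂=0.055
apply F[20]=+0.627 → step 21: x=-0.055, v=-0.090, θ₁=0.009, ω₁=0.038, θ₂=0.006, ω₂=0.048
apply F[21]=+0.612 → step 22: x=-0.056, v=-0.084, θ₁=0.009, ω₁=0.031, θ₂=0.007, ω₂=0.041
apply F[22]=+0.594 → step 23: x=-0.058, v=-0.079, θ₁=0.010, ω₁=0.025, θ₂=0.008, ω₂=0.035
apply F[23]=+0.576 → step 24: x=-0.060, v=-0.074, θ₁=0.010, ω₁=0.020, θ₂=0.009, ω₂=0.029
apply F[24]=+0.557 → step 25: x=-0.061, v=-0.069, θ₁=0.011, ω₁=0.015, θ₂=0.009, ω₂=0.024
apply F[25]=+0.538 → step 26: x=-0.062, v=-0.064, θ₁=0.011, ω₁=0.011, θ₂=0.010, ω₂=0.019
apply F[26]=+0.519 → step 27: x=-0.064, v=-0.060, θ₁=0.011, ω₁=0.008, θ₂=0.010, ω₂=0.015
apply F[27]=+0.499 → step 28: x=-0.065, v=-0.056, θ₁=0.011, ω₁=0.005, θ₂=0.010, ω₂=0.011
apply F[28]=+0.481 → step 29: x=-0.066, v=-0.052, θ₁=0.011, ω₁=0.002, θ₂=0.010, ω₂=0.008
apply F[29]=+0.462 → step 30: x=-0.067, v=-0.048, θ₁=0.011, ω₁=-0.000, θ₂=0.011, ω₂=0.005
apply F[30]=+0.446 → step 31: x=-0.068, v=-0.044, θ₁=0.011, ω₁=-0.002, θ₂=0.011, ω₂=0.003
apply F[31]=+0.430 → step 32: x=-0.069, v=-0.041, θ₁=0.011, ω₁=-0.004, θ₂=0.011, ω₂=0.001
apply F[32]=+0.413 → step 33: x=-0.069, v=-0.038, θ₁=0.011, ω₁=-0.006, θ₂=0.011, ω₂=-0.001
apply F[33]=+0.398 → step 34: x=-0.070, v=-0.035, θ₁=0.011, ω₁=-0.007, θ₂=0.011, ω₂=-0.003
apply F[34]=+0.383 → step 35: x=-0.071, v=-0.032, θ₁=0.011, ω₁=-0.008, θ₂=0.011, ω₂=-0.004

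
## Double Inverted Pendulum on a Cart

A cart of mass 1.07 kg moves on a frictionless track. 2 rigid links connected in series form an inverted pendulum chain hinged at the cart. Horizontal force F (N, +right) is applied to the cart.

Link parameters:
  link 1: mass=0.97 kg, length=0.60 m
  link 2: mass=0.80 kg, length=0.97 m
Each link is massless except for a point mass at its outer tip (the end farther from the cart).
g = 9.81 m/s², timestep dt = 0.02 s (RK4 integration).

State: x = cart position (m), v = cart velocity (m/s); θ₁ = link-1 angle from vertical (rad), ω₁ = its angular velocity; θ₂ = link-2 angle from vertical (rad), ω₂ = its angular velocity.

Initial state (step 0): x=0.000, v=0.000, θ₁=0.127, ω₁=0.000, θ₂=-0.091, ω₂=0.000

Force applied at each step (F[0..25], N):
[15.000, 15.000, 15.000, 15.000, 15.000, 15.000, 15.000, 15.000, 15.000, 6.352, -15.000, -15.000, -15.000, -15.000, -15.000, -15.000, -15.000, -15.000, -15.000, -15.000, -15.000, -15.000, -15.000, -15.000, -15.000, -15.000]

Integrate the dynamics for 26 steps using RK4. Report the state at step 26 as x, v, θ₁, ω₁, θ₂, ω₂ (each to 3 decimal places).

apply F[0]=+15.000 → step 1: x=0.002, v=0.236, θ₁=0.124, ω₁=-0.286, θ₂=-0.092, ω₂=-0.087
apply F[1]=+15.000 → step 2: x=0.009, v=0.474, θ₁=0.116, ω₁=-0.580, θ₂=-0.094, ω₂=-0.172
apply F[2]=+15.000 → step 3: x=0.021, v=0.717, θ₁=0.101, ω₁=-0.891, θ₂=-0.099, ω₂=-0.252
apply F[3]=+15.000 → step 4: x=0.038, v=0.967, θ₁=0.080, ω₁=-1.226, θ₂=-0.104, ω₂=-0.323
apply F[4]=+15.000 → step 5: x=0.060, v=1.228, θ₁=0.052, ω₁=-1.595, θ₂=-0.112, ω₂=-0.383
apply F[5]=+15.000 → step 6: x=0.087, v=1.499, θ₁=0.016, ω₁=-2.002, θ₂=-0.120, ω₂=-0.428
apply F[6]=+15.000 → step 7: x=0.120, v=1.780, θ₁=-0.029, ω₁=-2.452, θ₂=-0.129, ω₂=-0.458
apply F[7]=+15.000 → step 8: x=0.159, v=2.068, θ₁=-0.083, ω₁=-2.940, θ₂=-0.138, ω₂=-0.472
apply F[8]=+15.000 → step 9: x=0.203, v=2.355, θ₁=-0.147, ω₁=-3.450, θ₂=-0.147, ω₂=-0.474
apply F[9]=+6.352 → step 10: x=0.251, v=2.478, θ₁=-0.218, ω₁=-3.711, θ₂=-0.157, ω₂=-0.474
apply F[10]=-15.000 → step 11: x=0.298, v=2.238, θ₁=-0.289, ω₁=-3.418, θ₂=-0.166, ω₂=-0.457
apply F[11]=-15.000 → step 12: x=0.341, v=2.020, θ₁=-0.355, ω₁=-3.202, θ₂=-0.175, ω₂=-0.422
apply F[12]=-15.000 → step 13: x=0.379, v=1.823, θ₁=-0.418, ω₁=-3.057, θ₂=-0.183, ω₂=-0.371
apply F[13]=-15.000 → step 14: x=0.414, v=1.642, θ₁=-0.478, ω₁=-2.973, θ₂=-0.190, ω₂=-0.304
apply F[14]=-15.000 → step 15: x=0.445, v=1.472, θ₁=-0.537, ω₁=-2.941, θ₂=-0.195, ω₂=-0.223
apply F[15]=-15.000 → step 16: x=0.473, v=1.310, θ₁=-0.596, ω₁=-2.950, θ₂=-0.199, ω₂=-0.133
apply F[16]=-15.000 → step 17: x=0.497, v=1.153, θ₁=-0.655, ω₁=-2.995, θ₂=-0.200, ω₂=-0.034
apply F[17]=-15.000 → step 18: x=0.519, v=0.997, θ₁=-0.716, ω₁=-3.068, θ₂=-0.200, ω₂=0.071
apply F[18]=-15.000 → step 19: x=0.537, v=0.840, θ₁=-0.778, ω₁=-3.165, θ₂=-0.197, ω₂=0.178
apply F[19]=-15.000 → step 20: x=0.552, v=0.679, θ₁=-0.843, ω₁=-3.281, θ₂=-0.193, ω₂=0.286
apply F[20]=-15.000 → step 21: x=0.564, v=0.512, θ₁=-0.910, ω₁=-3.413, θ₂=-0.186, ω₂=0.392
apply F[21]=-15.000 → step 22: x=0.573, v=0.337, θ₁=-0.979, ω₁=-3.559, θ₂=-0.177, ω₂=0.495
apply F[22]=-15.000 → step 23: x=0.578, v=0.152, θ₁=-1.052, ω₁=-3.718, θ₂=-0.166, ω₂=0.590
apply F[23]=-15.000 → step 24: x=0.579, v=-0.043, θ₁=-1.128, ω₁=-3.891, θ₂=-0.154, ω₂=0.677
apply F[24]=-15.000 → step 25: x=0.576, v=-0.251, θ₁=-1.208, ω₁=-4.078, θ₂=-0.139, ω₂=0.753
apply F[25]=-15.000 → step 26: x=0.569, v=-0.474, θ₁=-1.291, ω₁=-4.283, θ₂=-0.124, ω₂=0.816

Answer: x=0.569, v=-0.474, θ₁=-1.291, ω₁=-4.283, θ₂=-0.124, ω₂=0.816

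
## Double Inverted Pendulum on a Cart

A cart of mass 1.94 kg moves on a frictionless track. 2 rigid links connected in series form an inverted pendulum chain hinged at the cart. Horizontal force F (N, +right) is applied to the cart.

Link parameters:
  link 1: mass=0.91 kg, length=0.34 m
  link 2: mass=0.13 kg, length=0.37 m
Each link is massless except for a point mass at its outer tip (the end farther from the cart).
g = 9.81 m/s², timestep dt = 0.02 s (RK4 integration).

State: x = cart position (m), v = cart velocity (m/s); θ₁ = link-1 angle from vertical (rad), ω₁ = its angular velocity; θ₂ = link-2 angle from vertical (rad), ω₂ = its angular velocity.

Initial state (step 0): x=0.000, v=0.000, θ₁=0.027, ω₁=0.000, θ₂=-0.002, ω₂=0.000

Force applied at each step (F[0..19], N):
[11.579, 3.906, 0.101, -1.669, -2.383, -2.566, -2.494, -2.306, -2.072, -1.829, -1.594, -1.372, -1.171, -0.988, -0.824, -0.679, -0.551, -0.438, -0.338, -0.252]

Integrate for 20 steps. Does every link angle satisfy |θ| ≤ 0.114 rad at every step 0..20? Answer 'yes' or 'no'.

Answer: yes

Derivation:
apply F[0]=+11.579 → step 1: x=0.001, v=0.117, θ₁=0.024, ω₁=-0.326, θ₂=-0.002, ω₂=-0.017
apply F[1]=+3.906 → step 2: x=0.004, v=0.155, θ₁=0.016, ω₁=-0.424, θ₂=-0.003, ω₂=-0.031
apply F[2]=+0.101 → step 3: x=0.007, v=0.155, θ₁=0.008, ω₁=-0.415, θ₂=-0.003, ω₂=-0.040
apply F[3]=-1.669 → step 4: x=0.010, v=0.137, θ₁=0.000, ω₁=-0.361, θ₂=-0.004, ω₂=-0.045
apply F[4]=-2.383 → step 5: x=0.012, v=0.113, θ₁=-0.006, ω₁=-0.291, θ₂=-0.005, ω₂=-0.045
apply F[5]=-2.566 → step 6: x=0.014, v=0.087, θ₁=-0.011, ω₁=-0.222, θ₂=-0.006, ω₂=-0.043
apply F[6]=-2.494 → step 7: x=0.016, v=0.063, θ₁=-0.015, ω₁=-0.159, θ₂=-0.007, ω₂=-0.039
apply F[7]=-2.306 → step 8: x=0.017, v=0.041, θ₁=-0.018, ω₁=-0.104, θ₂=-0.008, ω₂=-0.033
apply F[8]=-2.072 → step 9: x=0.018, v=0.022, θ₁=-0.020, ω₁=-0.059, θ₂=-0.008, ω₂=-0.027
apply F[9]=-1.829 → step 10: x=0.018, v=0.005, θ₁=-0.020, ω₁=-0.022, θ₂=-0.009, ω₂=-0.020
apply F[10]=-1.594 → step 11: x=0.018, v=-0.010, θ₁=-0.021, ω₁=0.007, θ₂=-0.009, ω₂=-0.013
apply F[11]=-1.372 → step 12: x=0.017, v=-0.022, θ₁=-0.020, ω₁=0.029, θ₂=-0.009, ω₂=-0.006
apply F[12]=-1.171 → step 13: x=0.017, v=-0.032, θ₁=-0.019, ω₁=0.047, θ₂=-0.009, ω₂=0.001
apply F[13]=-0.988 → step 14: x=0.016, v=-0.040, θ₁=-0.018, ω₁=0.059, θ₂=-0.009, ω₂=0.007
apply F[14]=-0.824 → step 15: x=0.015, v=-0.046, θ₁=-0.017, ω₁=0.067, θ₂=-0.009, ω₂=0.012
apply F[15]=-0.679 → step 16: x=0.014, v=-0.052, θ₁=-0.016, ω₁=0.073, θ₂=-0.009, ω₂=0.016
apply F[16]=-0.551 → step 17: x=0.013, v=-0.056, θ₁=-0.014, ω₁=0.076, θ₂=-0.008, ω₂=0.020
apply F[17]=-0.438 → step 18: x=0.012, v=-0.059, θ₁=-0.013, ω₁=0.077, θ₂=-0.008, ω₂=0.024
apply F[18]=-0.338 → step 19: x=0.011, v=-0.061, θ₁=-0.011, ω₁=0.076, θ₂=-0.007, ω₂=0.026
apply F[19]=-0.252 → step 20: x=0.010, v=-0.063, θ₁=-0.010, ω₁=0.074, θ₂=-0.007, ω₂=0.028
Max |angle| over trajectory = 0.027 rad; bound = 0.114 → within bound.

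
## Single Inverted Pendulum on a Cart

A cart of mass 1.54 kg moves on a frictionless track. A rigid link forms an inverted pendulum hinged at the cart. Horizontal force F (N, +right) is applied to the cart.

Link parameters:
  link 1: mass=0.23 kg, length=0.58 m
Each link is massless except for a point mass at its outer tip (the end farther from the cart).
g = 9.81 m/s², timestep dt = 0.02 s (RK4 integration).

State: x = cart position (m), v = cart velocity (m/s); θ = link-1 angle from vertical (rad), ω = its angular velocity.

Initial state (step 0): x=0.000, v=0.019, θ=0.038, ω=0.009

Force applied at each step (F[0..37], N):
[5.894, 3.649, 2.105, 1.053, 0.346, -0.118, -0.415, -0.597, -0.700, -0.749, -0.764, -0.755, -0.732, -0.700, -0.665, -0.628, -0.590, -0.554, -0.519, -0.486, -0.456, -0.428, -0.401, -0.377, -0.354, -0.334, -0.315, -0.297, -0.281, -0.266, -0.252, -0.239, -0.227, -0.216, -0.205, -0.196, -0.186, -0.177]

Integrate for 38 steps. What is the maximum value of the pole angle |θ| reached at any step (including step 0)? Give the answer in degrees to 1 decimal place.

apply F[0]=+5.894 → step 1: x=0.001, v=0.094, θ=0.037, ω=-0.108
apply F[1]=+3.649 → step 2: x=0.003, v=0.141, θ=0.034, ω=-0.176
apply F[2]=+2.105 → step 3: x=0.007, v=0.167, θ=0.030, ω=-0.211
apply F[3]=+1.053 → step 4: x=0.010, v=0.180, θ=0.026, ω=-0.223
apply F[4]=+0.346 → step 5: x=0.014, v=0.184, θ=0.022, ω=-0.222
apply F[5]=-0.118 → step 6: x=0.017, v=0.182, θ=0.017, ω=-0.212
apply F[6]=-0.415 → step 7: x=0.021, v=0.176, θ=0.013, ω=-0.196
apply F[7]=-0.597 → step 8: x=0.024, v=0.168, θ=0.009, ω=-0.179
apply F[8]=-0.700 → step 9: x=0.028, v=0.158, θ=0.006, ω=-0.160
apply F[9]=-0.749 → step 10: x=0.031, v=0.149, θ=0.003, ω=-0.141
apply F[10]=-0.764 → step 11: x=0.034, v=0.139, θ=0.000, ω=-0.124
apply F[11]=-0.755 → step 12: x=0.036, v=0.129, θ=-0.002, ω=-0.107
apply F[12]=-0.732 → step 13: x=0.039, v=0.119, θ=-0.004, ω=-0.092
apply F[13]=-0.700 → step 14: x=0.041, v=0.111, θ=-0.006, ω=-0.078
apply F[14]=-0.665 → step 15: x=0.043, v=0.102, θ=-0.007, ω=-0.066
apply F[15]=-0.628 → step 16: x=0.045, v=0.094, θ=-0.008, ω=-0.055
apply F[16]=-0.590 → step 17: x=0.047, v=0.087, θ=-0.009, ω=-0.045
apply F[17]=-0.554 → step 18: x=0.049, v=0.080, θ=-0.010, ω=-0.036
apply F[18]=-0.519 → step 19: x=0.050, v=0.073, θ=-0.011, ω=-0.029
apply F[19]=-0.486 → step 20: x=0.052, v=0.067, θ=-0.011, ω=-0.022
apply F[20]=-0.456 → step 21: x=0.053, v=0.062, θ=-0.012, ω=-0.016
apply F[21]=-0.428 → step 22: x=0.054, v=0.057, θ=-0.012, ω=-0.011
apply F[22]=-0.401 → step 23: x=0.055, v=0.052, θ=-0.012, ω=-0.007
apply F[23]=-0.377 → step 24: x=0.056, v=0.047, θ=-0.012, ω=-0.003
apply F[24]=-0.354 → step 25: x=0.057, v=0.043, θ=-0.012, ω=-0.000
apply F[25]=-0.334 → step 26: x=0.058, v=0.039, θ=-0.012, ω=0.003
apply F[26]=-0.315 → step 27: x=0.059, v=0.035, θ=-0.012, ω=0.005
apply F[27]=-0.297 → step 28: x=0.059, v=0.032, θ=-0.012, ω=0.007
apply F[28]=-0.281 → step 29: x=0.060, v=0.028, θ=-0.012, ω=0.008
apply F[29]=-0.266 → step 30: x=0.060, v=0.025, θ=-0.012, ω=0.010
apply F[30]=-0.252 → step 31: x=0.061, v=0.022, θ=-0.011, ω=0.011
apply F[31]=-0.239 → step 32: x=0.061, v=0.020, θ=-0.011, ω=0.012
apply F[32]=-0.227 → step 33: x=0.062, v=0.017, θ=-0.011, ω=0.013
apply F[33]=-0.216 → step 34: x=0.062, v=0.015, θ=-0.011, ω=0.013
apply F[34]=-0.205 → step 35: x=0.062, v=0.012, θ=-0.010, ω=0.014
apply F[35]=-0.196 → step 36: x=0.062, v=0.010, θ=-0.010, ω=0.014
apply F[36]=-0.186 → step 37: x=0.063, v=0.008, θ=-0.010, ω=0.014
apply F[37]=-0.177 → step 38: x=0.063, v=0.006, θ=-0.010, ω=0.014
Max |angle| over trajectory = 0.038 rad = 2.2°.

Answer: 2.2°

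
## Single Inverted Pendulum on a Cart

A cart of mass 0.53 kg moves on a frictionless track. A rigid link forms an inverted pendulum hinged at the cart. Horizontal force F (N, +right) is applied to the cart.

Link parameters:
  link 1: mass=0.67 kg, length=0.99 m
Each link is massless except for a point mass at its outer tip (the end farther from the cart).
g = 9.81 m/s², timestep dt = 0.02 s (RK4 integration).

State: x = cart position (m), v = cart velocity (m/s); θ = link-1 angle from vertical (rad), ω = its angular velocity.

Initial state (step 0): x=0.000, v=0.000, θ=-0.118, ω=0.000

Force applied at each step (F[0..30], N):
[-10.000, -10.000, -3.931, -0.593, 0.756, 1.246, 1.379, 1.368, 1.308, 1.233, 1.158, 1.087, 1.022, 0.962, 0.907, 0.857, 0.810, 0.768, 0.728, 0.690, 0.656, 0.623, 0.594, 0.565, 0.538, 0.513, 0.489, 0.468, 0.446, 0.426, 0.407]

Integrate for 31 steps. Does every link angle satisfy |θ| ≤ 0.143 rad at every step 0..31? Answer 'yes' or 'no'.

apply F[0]=-10.000 → step 1: x=-0.003, v=-0.343, θ=-0.115, ω=0.321
apply F[1]=-10.000 → step 2: x=-0.014, v=-0.688, θ=-0.105, ω=0.646
apply F[2]=-3.931 → step 3: x=-0.029, v=-0.812, θ=-0.091, ω=0.751
apply F[3]=-0.593 → step 4: x=-0.045, v=-0.815, θ=-0.076, ω=0.737
apply F[4]=+0.756 → step 5: x=-0.061, v=-0.770, θ=-0.062, ω=0.679
apply F[5]=+1.246 → step 6: x=-0.076, v=-0.711, θ=-0.049, ω=0.607
apply F[6]=+1.379 → step 7: x=-0.089, v=-0.648, θ=-0.038, ω=0.536
apply F[7]=+1.368 → step 8: x=-0.102, v=-0.589, θ=-0.028, ω=0.469
apply F[8]=+1.308 → step 9: x=-0.113, v=-0.534, θ=-0.019, ω=0.409
apply F[9]=+1.233 → step 10: x=-0.123, v=-0.484, θ=-0.011, ω=0.355
apply F[10]=+1.158 → step 11: x=-0.132, v=-0.438, θ=-0.005, ω=0.307
apply F[11]=+1.087 → step 12: x=-0.141, v=-0.396, θ=0.001, ω=0.265
apply F[12]=+1.022 → step 13: x=-0.148, v=-0.359, θ=0.006, ω=0.228
apply F[13]=+0.962 → step 14: x=-0.155, v=-0.324, θ=0.010, ω=0.195
apply F[14]=+0.907 → step 15: x=-0.161, v=-0.293, θ=0.014, ω=0.165
apply F[15]=+0.857 → step 16: x=-0.167, v=-0.264, θ=0.017, ω=0.140
apply F[16]=+0.810 → step 17: x=-0.172, v=-0.238, θ=0.019, ω=0.117
apply F[17]=+0.768 → step 18: x=-0.176, v=-0.214, θ=0.021, ω=0.097
apply F[18]=+0.728 → step 19: x=-0.180, v=-0.192, θ=0.023, ω=0.079
apply F[19]=+0.690 → step 20: x=-0.184, v=-0.172, θ=0.025, ω=0.063
apply F[20]=+0.656 → step 21: x=-0.187, v=-0.154, θ=0.026, ω=0.050
apply F[21]=+0.623 → step 22: x=-0.190, v=-0.137, θ=0.027, ω=0.038
apply F[22]=+0.594 → step 23: x=-0.193, v=-0.121, θ=0.027, ω=0.027
apply F[23]=+0.565 → step 24: x=-0.195, v=-0.107, θ=0.028, ω=0.018
apply F[24]=+0.538 → step 25: x=-0.197, v=-0.093, θ=0.028, ω=0.010
apply F[25]=+0.513 → step 26: x=-0.199, v=-0.081, θ=0.028, ω=0.003
apply F[26]=+0.489 → step 27: x=-0.200, v=-0.069, θ=0.028, ω=-0.003
apply F[27]=+0.468 → step 28: x=-0.201, v=-0.059, θ=0.028, ω=-0.009
apply F[28]=+0.446 → step 29: x=-0.203, v=-0.049, θ=0.028, ω=-0.013
apply F[29]=+0.426 → step 30: x=-0.203, v=-0.039, θ=0.027, ω=-0.017
apply F[30]=+0.407 → step 31: x=-0.204, v=-0.031, θ=0.027, ω=-0.020
Max |angle| over trajectory = 0.118 rad; bound = 0.143 → within bound.

Answer: yes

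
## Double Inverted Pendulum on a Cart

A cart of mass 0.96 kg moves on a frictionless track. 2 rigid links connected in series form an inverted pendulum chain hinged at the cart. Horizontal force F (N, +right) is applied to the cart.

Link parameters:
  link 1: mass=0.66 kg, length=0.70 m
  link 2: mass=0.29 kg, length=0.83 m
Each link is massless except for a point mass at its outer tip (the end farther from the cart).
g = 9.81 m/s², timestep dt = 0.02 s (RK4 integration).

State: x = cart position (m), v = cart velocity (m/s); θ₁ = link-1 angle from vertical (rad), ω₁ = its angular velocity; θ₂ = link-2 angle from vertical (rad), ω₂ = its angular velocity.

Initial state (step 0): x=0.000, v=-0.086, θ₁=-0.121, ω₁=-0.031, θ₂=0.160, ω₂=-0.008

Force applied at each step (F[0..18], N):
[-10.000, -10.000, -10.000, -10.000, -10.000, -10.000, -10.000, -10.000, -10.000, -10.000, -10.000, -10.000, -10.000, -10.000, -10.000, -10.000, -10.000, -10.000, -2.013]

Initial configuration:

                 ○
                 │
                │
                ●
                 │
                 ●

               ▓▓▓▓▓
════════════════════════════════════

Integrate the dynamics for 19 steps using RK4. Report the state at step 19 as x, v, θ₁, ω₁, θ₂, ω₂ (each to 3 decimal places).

apply F[0]=-10.000 → step 1: x=-0.004, v=-0.269, θ₁=-0.120, ω₁=0.160, θ₂=0.161, ω₂=0.093
apply F[1]=-10.000 → step 2: x=-0.011, v=-0.454, θ₁=-0.115, ω₁=0.354, θ₂=0.164, ω₂=0.193
apply F[2]=-10.000 → step 3: x=-0.022, v=-0.639, θ₁=-0.106, ω₁=0.553, θ₂=0.169, ω₂=0.290
apply F[3]=-10.000 → step 4: x=-0.036, v=-0.828, θ₁=-0.092, ω₁=0.761, θ₂=0.175, ω₂=0.383
apply F[4]=-10.000 → step 5: x=-0.055, v=-1.020, θ₁=-0.075, ω₁=0.981, θ₂=0.184, ω₂=0.471
apply F[5]=-10.000 → step 6: x=-0.077, v=-1.217, θ₁=-0.053, ω₁=1.216, θ₂=0.194, ω₂=0.551
apply F[6]=-10.000 → step 7: x=-0.104, v=-1.418, θ₁=-0.026, ω₁=1.467, θ₂=0.206, ω₂=0.623
apply F[7]=-10.000 → step 8: x=-0.134, v=-1.625, θ₁=0.006, ω₁=1.739, θ₂=0.219, ω₂=0.683
apply F[8]=-10.000 → step 9: x=-0.169, v=-1.836, θ₁=0.043, ω₁=2.032, θ₂=0.233, ω₂=0.730
apply F[9]=-10.000 → step 10: x=-0.207, v=-2.052, θ₁=0.087, ω₁=2.346, θ₂=0.248, ω₂=0.764
apply F[10]=-10.000 → step 11: x=-0.251, v=-2.269, θ₁=0.137, ω₁=2.678, θ₂=0.263, ω₂=0.784
apply F[11]=-10.000 → step 12: x=-0.298, v=-2.483, θ₁=0.194, ω₁=3.025, θ₂=0.279, ω₂=0.791
apply F[12]=-10.000 → step 13: x=-0.350, v=-2.691, θ₁=0.258, ω₁=3.377, θ₂=0.295, ω₂=0.791
apply F[13]=-10.000 → step 14: x=-0.406, v=-2.885, θ₁=0.329, ω₁=3.724, θ₂=0.311, ω₂=0.791
apply F[14]=-10.000 → step 15: x=-0.465, v=-3.060, θ₁=0.407, ω₁=4.054, θ₂=0.327, ω₂=0.799
apply F[15]=-10.000 → step 16: x=-0.528, v=-3.209, θ₁=0.491, ω₁=4.356, θ₂=0.343, ω₂=0.827
apply F[16]=-10.000 → step 17: x=-0.593, v=-3.328, θ₁=0.581, ω₁=4.625, θ₂=0.360, ω₂=0.883
apply F[17]=-10.000 → step 18: x=-0.661, v=-3.416, θ₁=0.676, ω₁=4.858, θ₂=0.379, ω₂=0.975
apply F[18]=-2.013 → step 19: x=-0.729, v=-3.359, θ₁=0.774, ω₁=4.952, θ₂=0.399, ω₂=1.061

Answer: x=-0.729, v=-3.359, θ₁=0.774, ω₁=4.952, θ₂=0.399, ω₂=1.061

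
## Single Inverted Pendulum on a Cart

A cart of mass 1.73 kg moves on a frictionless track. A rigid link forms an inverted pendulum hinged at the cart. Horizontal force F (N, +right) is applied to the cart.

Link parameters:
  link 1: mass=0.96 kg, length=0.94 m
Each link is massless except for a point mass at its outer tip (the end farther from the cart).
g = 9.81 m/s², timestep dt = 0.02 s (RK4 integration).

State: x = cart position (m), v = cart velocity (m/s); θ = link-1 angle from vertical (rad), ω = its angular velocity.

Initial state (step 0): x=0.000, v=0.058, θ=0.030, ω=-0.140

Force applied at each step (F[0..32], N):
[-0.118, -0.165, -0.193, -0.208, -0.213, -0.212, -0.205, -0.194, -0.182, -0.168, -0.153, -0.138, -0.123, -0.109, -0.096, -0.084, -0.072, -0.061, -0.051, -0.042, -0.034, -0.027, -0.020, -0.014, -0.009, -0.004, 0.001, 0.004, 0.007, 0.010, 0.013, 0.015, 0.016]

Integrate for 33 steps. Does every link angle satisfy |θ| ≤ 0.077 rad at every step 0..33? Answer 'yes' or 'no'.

apply F[0]=-0.118 → step 1: x=0.001, v=0.054, θ=0.027, ω=-0.129
apply F[1]=-0.165 → step 2: x=0.002, v=0.049, θ=0.025, ω=-0.119
apply F[2]=-0.193 → step 3: x=0.003, v=0.044, θ=0.023, ω=-0.109
apply F[3]=-0.208 → step 4: x=0.004, v=0.039, θ=0.020, ω=-0.099
apply F[4]=-0.213 → step 5: x=0.005, v=0.035, θ=0.019, ω=-0.090
apply F[5]=-0.212 → step 6: x=0.005, v=0.030, θ=0.017, ω=-0.082
apply F[6]=-0.205 → step 7: x=0.006, v=0.026, θ=0.015, ω=-0.074
apply F[7]=-0.194 → step 8: x=0.006, v=0.022, θ=0.014, ω=-0.067
apply F[8]=-0.182 → step 9: x=0.007, v=0.019, θ=0.013, ω=-0.061
apply F[9]=-0.168 → step 10: x=0.007, v=0.016, θ=0.011, ω=-0.055
apply F[10]=-0.153 → step 11: x=0.007, v=0.013, θ=0.010, ω=-0.049
apply F[11]=-0.138 → step 12: x=0.008, v=0.010, θ=0.009, ω=-0.044
apply F[12]=-0.123 → step 13: x=0.008, v=0.007, θ=0.009, ω=-0.040
apply F[13]=-0.109 → step 14: x=0.008, v=0.005, θ=0.008, ω=-0.036
apply F[14]=-0.096 → step 15: x=0.008, v=0.003, θ=0.007, ω=-0.032
apply F[15]=-0.084 → step 16: x=0.008, v=0.002, θ=0.007, ω=-0.029
apply F[16]=-0.072 → step 17: x=0.008, v=0.000, θ=0.006, ω=-0.026
apply F[17]=-0.061 → step 18: x=0.008, v=-0.001, θ=0.006, ω=-0.023
apply F[18]=-0.051 → step 19: x=0.008, v=-0.002, θ=0.005, ω=-0.021
apply F[19]=-0.042 → step 20: x=0.008, v=-0.003, θ=0.005, ω=-0.019
apply F[20]=-0.034 → step 21: x=0.008, v=-0.004, θ=0.004, ω=-0.017
apply F[21]=-0.027 → step 22: x=0.008, v=-0.005, θ=0.004, ω=-0.015
apply F[22]=-0.020 → step 23: x=0.008, v=-0.006, θ=0.004, ω=-0.014
apply F[23]=-0.014 → step 24: x=0.008, v=-0.006, θ=0.004, ω=-0.012
apply F[24]=-0.009 → step 25: x=0.007, v=-0.007, θ=0.003, ω=-0.011
apply F[25]=-0.004 → step 26: x=0.007, v=-0.007, θ=0.003, ω=-0.010
apply F[26]=+0.001 → step 27: x=0.007, v=-0.007, θ=0.003, ω=-0.009
apply F[27]=+0.004 → step 28: x=0.007, v=-0.008, θ=0.003, ω=-0.008
apply F[28]=+0.007 → step 29: x=0.007, v=-0.008, θ=0.003, ω=-0.007
apply F[29]=+0.010 → step 30: x=0.007, v=-0.008, θ=0.002, ω=-0.007
apply F[30]=+0.013 → step 31: x=0.007, v=-0.008, θ=0.002, ω=-0.006
apply F[31]=+0.015 → step 32: x=0.006, v=-0.008, θ=0.002, ω=-0.006
apply F[32]=+0.016 → step 33: x=0.006, v=-0.008, θ=0.002, ω=-0.005
Max |angle| over trajectory = 0.030 rad; bound = 0.077 → within bound.

Answer: yes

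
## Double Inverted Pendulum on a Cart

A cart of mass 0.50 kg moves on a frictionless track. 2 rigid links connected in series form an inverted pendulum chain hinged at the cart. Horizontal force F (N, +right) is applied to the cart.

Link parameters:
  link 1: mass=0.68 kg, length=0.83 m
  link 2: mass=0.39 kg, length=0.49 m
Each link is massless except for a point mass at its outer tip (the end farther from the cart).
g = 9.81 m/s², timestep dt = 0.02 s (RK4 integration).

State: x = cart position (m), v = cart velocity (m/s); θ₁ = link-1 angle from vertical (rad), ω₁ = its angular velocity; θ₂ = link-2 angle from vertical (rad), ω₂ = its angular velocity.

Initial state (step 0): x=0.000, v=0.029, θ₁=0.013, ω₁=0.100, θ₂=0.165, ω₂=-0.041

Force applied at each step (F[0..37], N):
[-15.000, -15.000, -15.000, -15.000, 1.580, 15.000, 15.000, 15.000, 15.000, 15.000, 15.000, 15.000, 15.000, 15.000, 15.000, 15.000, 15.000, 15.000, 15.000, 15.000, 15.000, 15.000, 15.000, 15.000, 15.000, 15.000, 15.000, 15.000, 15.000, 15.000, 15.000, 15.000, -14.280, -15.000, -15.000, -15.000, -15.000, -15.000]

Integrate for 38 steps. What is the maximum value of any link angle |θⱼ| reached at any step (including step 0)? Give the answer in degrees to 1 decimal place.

apply F[0]=-15.000 → step 1: x=-0.005, v=-0.577, θ₁=0.022, ω₁=0.816, θ₂=0.165, ω₂=0.044
apply F[1]=-15.000 → step 2: x=-0.023, v=-1.188, θ₁=0.046, ω₁=1.545, θ₂=0.167, ω₂=0.109
apply F[2]=-15.000 → step 3: x=-0.053, v=-1.800, θ₁=0.084, ω₁=2.289, θ₂=0.169, ω₂=0.141
apply F[3]=-15.000 → step 4: x=-0.095, v=-2.402, θ₁=0.137, ω₁=3.035, θ₂=0.172, ω₂=0.145
apply F[4]=+1.580 → step 5: x=-0.143, v=-2.356, θ₁=0.198, ω₁=3.020, θ₂=0.175, ω₂=0.145
apply F[5]=+15.000 → step 6: x=-0.185, v=-1.843, θ₁=0.253, ω₁=2.477, θ₂=0.178, ω₂=0.116
apply F[6]=+15.000 → step 7: x=-0.217, v=-1.378, θ₁=0.297, ω₁=2.017, θ₂=0.179, ω₂=0.044
apply F[7]=+15.000 → step 8: x=-0.240, v=-0.952, θ₁=0.334, ω₁=1.627, θ₂=0.179, ω₂=-0.071
apply F[8]=+15.000 → step 9: x=-0.255, v=-0.556, θ₁=0.363, ω₁=1.293, θ₂=0.176, ω₂=-0.224
apply F[9]=+15.000 → step 10: x=-0.262, v=-0.183, θ₁=0.386, ω₁=1.001, θ₂=0.170, ω₂=-0.410
apply F[10]=+15.000 → step 11: x=-0.262, v=0.173, θ₁=0.403, ω₁=0.740, θ₂=0.160, ω₂=-0.627
apply F[11]=+15.000 → step 12: x=-0.255, v=0.519, θ₁=0.416, ω₁=0.502, θ₂=0.145, ω₂=-0.870
apply F[12]=+15.000 → step 13: x=-0.242, v=0.859, θ₁=0.423, ω₁=0.279, θ₂=0.125, ω₂=-1.139
apply F[13]=+15.000 → step 14: x=-0.221, v=1.197, θ₁=0.427, ω₁=0.063, θ₂=0.099, ω₂=-1.432
apply F[14]=+15.000 → step 15: x=-0.194, v=1.538, θ₁=0.426, ω₁=-0.153, θ₂=0.067, ω₂=-1.748
apply F[15]=+15.000 → step 16: x=-0.160, v=1.886, θ₁=0.421, ω₁=-0.377, θ₂=0.029, ω₂=-2.084
apply F[16]=+15.000 → step 17: x=-0.118, v=2.246, θ₁=0.411, ω₁=-0.615, θ₂=-0.016, ω₂=-2.440
apply F[17]=+15.000 → step 18: x=-0.070, v=2.621, θ₁=0.396, ω₁=-0.879, θ₂=-0.069, ω₂=-2.810
apply F[18]=+15.000 → step 19: x=-0.013, v=3.016, θ₁=0.375, ω₁=-1.178, θ₂=-0.129, ω₂=-3.189
apply F[19]=+15.000 → step 20: x=0.051, v=3.439, θ₁=0.348, ω₁=-1.524, θ₂=-0.196, ω₂=-3.565
apply F[20]=+15.000 → step 21: x=0.125, v=3.894, θ₁=0.314, ω₁=-1.933, θ₂=-0.271, ω₂=-3.922
apply F[21]=+15.000 → step 22: x=0.207, v=4.388, θ₁=0.271, ω₁=-2.420, θ₂=-0.353, ω₂=-4.234
apply F[22]=+15.000 → step 23: x=0.300, v=4.925, θ₁=0.217, ω₁=-3.000, θ₂=-0.440, ω₂=-4.463
apply F[23]=+15.000 → step 24: x=0.405, v=5.506, θ₁=0.150, ω₁=-3.684, θ₂=-0.530, ω₂=-4.555
apply F[24]=+15.000 → step 25: x=0.521, v=6.117, θ₁=0.068, ω₁=-4.465, θ₂=-0.621, ω₂=-4.440
apply F[25]=+15.000 → step 26: x=0.649, v=6.723, θ₁=-0.029, ω₁=-5.305, θ₂=-0.706, ω₂=-4.047
apply F[26]=+15.000 → step 27: x=0.789, v=7.256, θ₁=-0.144, ω₁=-6.119, θ₂=-0.781, ω₂=-3.349
apply F[27]=+15.000 → step 28: x=0.938, v=7.628, θ₁=-0.273, ω₁=-6.792, θ₂=-0.839, ω₂=-2.422
apply F[28]=+15.000 → step 29: x=1.093, v=7.786, θ₁=-0.414, ω₁=-7.241, θ₂=-0.877, ω₂=-1.450
apply F[29]=+15.000 → step 30: x=1.248, v=7.736, θ₁=-0.561, ω₁=-7.463, θ₂=-0.898, ω₂=-0.635
apply F[30]=+15.000 → step 31: x=1.401, v=7.535, θ₁=-0.711, ω₁=-7.521, θ₂=-0.905, ω₂=-0.101
apply F[31]=+15.000 → step 32: x=1.549, v=7.247, θ₁=-0.861, ω₁=-7.491, θ₂=-0.904, ω₂=0.123
apply F[32]=-14.280 → step 33: x=1.686, v=6.455, θ₁=-1.007, ω₁=-7.111, θ₂=-0.901, ω₂=0.112
apply F[33]=-15.000 → step 34: x=1.808, v=5.721, θ₁=-1.147, ω₁=-6.892, θ₂=-0.899, ω₂=0.073
apply F[34]=-15.000 → step 35: x=1.915, v=5.021, θ₁=-1.284, ω₁=-6.810, θ₂=-0.898, ω₂=0.024
apply F[35]=-15.000 → step 36: x=2.009, v=4.325, θ₁=-1.420, ω₁=-6.846, θ₂=-0.899, ω₂=-0.040
apply F[36]=-15.000 → step 37: x=2.088, v=3.610, θ₁=-1.558, ω₁=-6.994, θ₂=-0.900, ω₂=-0.138
apply F[37]=-15.000 → step 38: x=2.153, v=2.850, θ₁=-1.701, ω₁=-7.258, θ₂=-0.905, ω₂=-0.298
Max |angle| over trajectory = 1.701 rad = 97.4°.

Answer: 97.4°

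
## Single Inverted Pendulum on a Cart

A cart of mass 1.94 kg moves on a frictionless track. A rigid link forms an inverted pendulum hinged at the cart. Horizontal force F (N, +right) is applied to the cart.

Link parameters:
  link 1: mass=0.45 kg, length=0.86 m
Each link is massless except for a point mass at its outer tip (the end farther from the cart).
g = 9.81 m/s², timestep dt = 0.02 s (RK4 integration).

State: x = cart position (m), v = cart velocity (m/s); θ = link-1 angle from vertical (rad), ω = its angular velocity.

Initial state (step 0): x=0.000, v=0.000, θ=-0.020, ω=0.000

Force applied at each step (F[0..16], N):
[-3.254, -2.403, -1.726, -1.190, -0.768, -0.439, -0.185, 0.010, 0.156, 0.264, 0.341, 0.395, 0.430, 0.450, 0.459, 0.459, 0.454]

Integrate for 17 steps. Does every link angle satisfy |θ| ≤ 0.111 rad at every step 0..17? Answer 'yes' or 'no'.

Answer: yes

Derivation:
apply F[0]=-3.254 → step 1: x=-0.000, v=-0.033, θ=-0.020, ω=0.033
apply F[1]=-2.403 → step 2: x=-0.001, v=-0.057, θ=-0.019, ω=0.057
apply F[2]=-1.726 → step 3: x=-0.003, v=-0.074, θ=-0.017, ω=0.072
apply F[3]=-1.190 → step 4: x=-0.004, v=-0.085, θ=-0.016, ω=0.082
apply F[4]=-0.768 → step 5: x=-0.006, v=-0.092, θ=-0.014, ω=0.087
apply F[5]=-0.439 → step 6: x=-0.008, v=-0.096, θ=-0.012, ω=0.088
apply F[6]=-0.185 → step 7: x=-0.010, v=-0.098, θ=-0.011, ω=0.087
apply F[7]=+0.010 → step 8: x=-0.012, v=-0.097, θ=-0.009, ω=0.084
apply F[8]=+0.156 → step 9: x=-0.014, v=-0.095, θ=-0.007, ω=0.080
apply F[9]=+0.264 → step 10: x=-0.015, v=-0.092, θ=-0.006, ω=0.075
apply F[10]=+0.341 → step 11: x=-0.017, v=-0.088, θ=-0.004, ω=0.070
apply F[11]=+0.395 → step 12: x=-0.019, v=-0.084, θ=-0.003, ω=0.064
apply F[12]=+0.430 → step 13: x=-0.021, v=-0.079, θ=-0.002, ω=0.058
apply F[13]=+0.450 → step 14: x=-0.022, v=-0.075, θ=-0.001, ω=0.052
apply F[14]=+0.459 → step 15: x=-0.024, v=-0.070, θ=0.000, ω=0.047
apply F[15]=+0.459 → step 16: x=-0.025, v=-0.065, θ=0.001, ω=0.042
apply F[16]=+0.454 → step 17: x=-0.026, v=-0.061, θ=0.002, ω=0.037
Max |angle| over trajectory = 0.020 rad; bound = 0.111 → within bound.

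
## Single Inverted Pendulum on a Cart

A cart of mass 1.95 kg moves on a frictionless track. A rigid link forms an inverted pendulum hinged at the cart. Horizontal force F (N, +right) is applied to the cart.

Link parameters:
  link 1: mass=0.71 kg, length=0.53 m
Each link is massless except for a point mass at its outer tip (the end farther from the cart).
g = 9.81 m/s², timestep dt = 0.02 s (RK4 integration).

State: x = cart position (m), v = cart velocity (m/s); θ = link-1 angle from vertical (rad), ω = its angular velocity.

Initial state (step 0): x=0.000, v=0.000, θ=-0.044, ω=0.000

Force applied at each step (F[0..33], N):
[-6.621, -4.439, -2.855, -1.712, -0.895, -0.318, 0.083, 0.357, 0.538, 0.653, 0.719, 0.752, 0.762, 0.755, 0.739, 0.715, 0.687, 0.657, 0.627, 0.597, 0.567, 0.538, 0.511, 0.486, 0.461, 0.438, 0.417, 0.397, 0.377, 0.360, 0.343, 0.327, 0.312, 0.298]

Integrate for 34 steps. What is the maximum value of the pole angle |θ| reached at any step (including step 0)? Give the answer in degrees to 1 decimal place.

Answer: 2.5°

Derivation:
apply F[0]=-6.621 → step 1: x=-0.001, v=-0.065, θ=-0.043, ω=0.106
apply F[1]=-4.439 → step 2: x=-0.002, v=-0.107, θ=-0.040, ω=0.171
apply F[2]=-2.855 → step 3: x=-0.005, v=-0.134, θ=-0.036, ω=0.206
apply F[3]=-1.712 → step 4: x=-0.008, v=-0.149, θ=-0.032, ω=0.222
apply F[4]=-0.895 → step 5: x=-0.011, v=-0.156, θ=-0.028, ω=0.225
apply F[5]=-0.318 → step 6: x=-0.014, v=-0.157, θ=-0.023, ω=0.218
apply F[6]=+0.083 → step 7: x=-0.017, v=-0.155, θ=-0.019, ω=0.206
apply F[7]=+0.357 → step 8: x=-0.020, v=-0.150, θ=-0.015, ω=0.190
apply F[8]=+0.538 → step 9: x=-0.023, v=-0.144, θ=-0.011, ω=0.173
apply F[9]=+0.653 → step 10: x=-0.026, v=-0.136, θ=-0.008, ω=0.155
apply F[10]=+0.719 → step 11: x=-0.028, v=-0.128, θ=-0.005, ω=0.138
apply F[11]=+0.752 → step 12: x=-0.031, v=-0.121, θ=-0.003, ω=0.122
apply F[12]=+0.762 → step 13: x=-0.033, v=-0.113, θ=-0.000, ω=0.106
apply F[13]=+0.755 → step 14: x=-0.035, v=-0.105, θ=0.002, ω=0.092
apply F[14]=+0.739 → step 15: x=-0.037, v=-0.097, θ=0.003, ω=0.079
apply F[15]=+0.715 → step 16: x=-0.039, v=-0.090, θ=0.005, ω=0.067
apply F[16]=+0.687 → step 17: x=-0.041, v=-0.084, θ=0.006, ω=0.057
apply F[17]=+0.657 → step 18: x=-0.043, v=-0.078, θ=0.007, ω=0.047
apply F[18]=+0.627 → step 19: x=-0.044, v=-0.072, θ=0.008, ω=0.039
apply F[19]=+0.597 → step 20: x=-0.045, v=-0.066, θ=0.009, ω=0.031
apply F[20]=+0.567 → step 21: x=-0.047, v=-0.061, θ=0.009, ω=0.025
apply F[21]=+0.538 → step 22: x=-0.048, v=-0.056, θ=0.010, ω=0.019
apply F[22]=+0.511 → step 23: x=-0.049, v=-0.052, θ=0.010, ω=0.014
apply F[23]=+0.486 → step 24: x=-0.050, v=-0.047, θ=0.010, ω=0.010
apply F[24]=+0.461 → step 25: x=-0.051, v=-0.043, θ=0.010, ω=0.006
apply F[25]=+0.438 → step 26: x=-0.052, v=-0.040, θ=0.010, ω=0.003
apply F[26]=+0.417 → step 27: x=-0.052, v=-0.036, θ=0.011, ω=0.000
apply F[27]=+0.397 → step 28: x=-0.053, v=-0.033, θ=0.011, ω=-0.002
apply F[28]=+0.377 → step 29: x=-0.054, v=-0.030, θ=0.010, ω=-0.004
apply F[29]=+0.360 → step 30: x=-0.054, v=-0.027, θ=0.010, ω=-0.006
apply F[30]=+0.343 → step 31: x=-0.055, v=-0.024, θ=0.010, ω=-0.007
apply F[31]=+0.327 → step 32: x=-0.055, v=-0.021, θ=0.010, ω=-0.008
apply F[32]=+0.312 → step 33: x=-0.056, v=-0.019, θ=0.010, ω=-0.009
apply F[33]=+0.298 → step 34: x=-0.056, v=-0.016, θ=0.010, ω=-0.010
Max |angle| over trajectory = 0.044 rad = 2.5°.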